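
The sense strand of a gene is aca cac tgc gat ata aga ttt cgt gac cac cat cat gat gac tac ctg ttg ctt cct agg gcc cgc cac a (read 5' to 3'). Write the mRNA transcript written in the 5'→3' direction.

5'-ACACACUGCGAUAUAAGAUUUCGUGACCACCAUCAUGAUGACUACCUGUUGCUUCCUAGGGCCCGCCACA-3'

The mRNA is synthesized from the template strand, so it matches the coding strand with T replaced by U.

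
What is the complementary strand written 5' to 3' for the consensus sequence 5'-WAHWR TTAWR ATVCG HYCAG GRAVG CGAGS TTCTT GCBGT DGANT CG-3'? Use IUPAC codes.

Standard pairs A↔T, G↔C; ambiguity codes pair R↔Y, W↔W, S↔S, B↔V, D↔H, N↔N. Complement (WTDWYAATWYTABGCDRGTCCYTBCGCTCSAAGAACGVCAHCTNAGC), then reverse for 5'→3'.

5′-CGANTCHACVGCAAGAASCTCGCBTYCCTGRDCGBATYWTAAYWDTW-3′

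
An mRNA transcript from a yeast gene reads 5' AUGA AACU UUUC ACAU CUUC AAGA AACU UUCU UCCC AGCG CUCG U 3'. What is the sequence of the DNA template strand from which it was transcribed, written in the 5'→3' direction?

Replace U with T to get the coding DNA strand: ATGAAACTTTTCACATCTTCAAGAAACTTTCTTCCCAGCGCTCGT. The template strand is its reverse complement (complement TACTTTGAAAAGTGTAGAAGTTCTTTGAAAGAAGGGTCGCGAGCA, then reverse).

5'-ACGAGCGCTGGGAAGAAAGTTTCTTGAAGATGTGAAAAGTTTCAT-3'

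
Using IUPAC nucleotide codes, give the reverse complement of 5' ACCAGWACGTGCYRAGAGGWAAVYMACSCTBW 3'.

5'-WVAGSGTKRBTTWCCTCTYRGCACGTWCTGGT-3'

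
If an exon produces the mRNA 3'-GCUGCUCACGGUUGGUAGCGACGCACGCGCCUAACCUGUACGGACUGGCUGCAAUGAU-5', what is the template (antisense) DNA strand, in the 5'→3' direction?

5'-CGACGAGTGCCAACCATCGCTGCGTGCGCGGATTGGACATGCCTGACCGACGTTACTA-3'

Written 5'→3' the mRNA is UAGUAACGUCGGUCAGGCAUGUCCAAUCCGCGCACGCAGCGAUGGUUGGCACUCGUCG, so the coding DNA strand is TAGTAACGTCGGTCAGGCATGTCCAATCCGCGCACGCAGCGATGGTTGGCACTCGTCG. The template is its reverse complement.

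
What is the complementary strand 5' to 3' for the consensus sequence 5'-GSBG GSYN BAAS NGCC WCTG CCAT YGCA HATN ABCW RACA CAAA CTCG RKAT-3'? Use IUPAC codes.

5′-ATMYCGAGTTTGTGTYWGVTNATDTGCRATGGCAGWGGCNSTTVNRSCCVSC-3′

Standard pairs A↔T, G↔C; ambiguity codes pair R↔Y, K↔M, W↔W, S↔S, B↔V, H↔D, N↔N. Complement (CSVCCSRNVTTSNCGGWGACGGTARCGTDTANTVGWYTGTGTTTGAGCYMTA), then reverse for 5'→3'.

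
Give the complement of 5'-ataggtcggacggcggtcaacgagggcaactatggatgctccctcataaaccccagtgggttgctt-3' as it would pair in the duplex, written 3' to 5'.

Base-pairing A↔T, G↔C gives the complement. The complementary strand is antiparallel, so paired with a 5'→3' strand it runs 3'→5'.

3′-TATCCAGCCTGCCGCCAGTTGCTCCCGTTGATACCTACGAGGGAGTATTTGGGGTCACCCAACGAA-5′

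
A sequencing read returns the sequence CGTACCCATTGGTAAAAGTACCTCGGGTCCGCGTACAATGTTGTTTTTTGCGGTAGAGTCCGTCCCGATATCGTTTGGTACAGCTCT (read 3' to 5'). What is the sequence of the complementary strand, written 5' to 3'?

5'-GCATGGGTAACCATTTTCATGGAGCCCAGGCGCATGTTACAACAAAAAACGCCATCTCAGGCAGGGCTATAGCAAACCATGTCGAGA-3'

The strand is given 3'→5', so its complement runs 5'→3' in the same left-to-right order: pair each base A↔T, G↔C.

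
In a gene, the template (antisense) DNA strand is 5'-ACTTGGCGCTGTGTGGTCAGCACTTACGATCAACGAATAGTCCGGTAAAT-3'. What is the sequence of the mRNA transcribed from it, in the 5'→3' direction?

RNA polymerase reads the template 3'→5' and synthesizes mRNA 5'→3' by base-pairing (A→U, T→A, G↔C). The complement of the template is TGAACCGCGACACACCAGTCGTGAATGCTAGTTGCTTATCAGGCCATTTA; antiparallel, so 5'→3' the coding strand is ATTTACCGGACTATTCGTTGATCGTAAGTGCTGACCACACAGCGCCAAGT. Replace T with U for the mRNA.

5'-AUUUACCGGACUAUUCGUUGAUCGUAAGUGCUGACCACACAGCGCCAAGU-3'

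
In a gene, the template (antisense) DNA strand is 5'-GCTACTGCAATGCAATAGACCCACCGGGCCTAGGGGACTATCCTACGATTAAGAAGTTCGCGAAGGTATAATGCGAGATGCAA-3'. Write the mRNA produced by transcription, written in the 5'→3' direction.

5'-UUGCAUCUCGCAUUAUACCUUCGCGAACUUCUUAAUCGUAGGAUAGUCCCCUAGGCCCGGUGGGUCUAUUGCAUUGCAGUAGC-3'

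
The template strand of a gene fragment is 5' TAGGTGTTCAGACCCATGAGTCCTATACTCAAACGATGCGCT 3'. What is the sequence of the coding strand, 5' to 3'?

The coding strand is complementary and antiparallel to the template: take the complement (A↔T, G↔C) and reverse.

5'-AGCGCATCGTTTGAGTATAGGACTCATGGGTCTGAACACCTA-3'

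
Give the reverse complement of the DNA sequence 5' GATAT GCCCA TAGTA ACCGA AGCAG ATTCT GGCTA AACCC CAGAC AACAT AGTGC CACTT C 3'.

Reading the sequence 3'→5' and pairing each base (A↔T, G↔C) gives the reverse complement directly.

5′-GAAGTGGCACTATGTTGTCTGGGGTTTAGCCAGAATCTGCTTCGGTTACTATGGGCATATC-3′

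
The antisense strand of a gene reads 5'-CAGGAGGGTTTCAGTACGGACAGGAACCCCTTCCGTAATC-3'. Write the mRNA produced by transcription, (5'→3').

5'-GAUUACGGAAGGGGUUCCUGUCCGUACUGAAACCCUCCUG-3'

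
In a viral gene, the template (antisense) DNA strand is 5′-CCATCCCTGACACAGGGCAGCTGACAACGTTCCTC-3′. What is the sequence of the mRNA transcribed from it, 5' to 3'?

5'-GAGGAACGUUGUCAGCUGCCCUGUGUCAGGGAUGG-3'

RNA polymerase reads the template 3'→5' and synthesizes mRNA 5'→3' by base-pairing (A→U, T→A, G↔C). The complement of the template is GGTAGGGACTGTGTCCCGTCGACTGTTGCAAGGAG; antiparallel, so 5'→3' the coding strand is GAGGAACGTTGTCAGCTGCCCTGTGTCAGGGATGG. Replace T with U for the mRNA.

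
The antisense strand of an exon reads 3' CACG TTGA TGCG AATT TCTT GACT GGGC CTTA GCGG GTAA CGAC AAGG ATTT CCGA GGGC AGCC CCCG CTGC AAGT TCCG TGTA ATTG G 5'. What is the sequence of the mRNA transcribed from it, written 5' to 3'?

5′-GUGCAACUACGCUUAAAGAACUGACCCGGAAUCGCCCAUUGCUGUUCCUAAAGGCUCCCGUCGGGGGCGACGUUCAAGGCACAUUAACC-3′

Reading the template 3'→5' as shown, RNA polymerase pairs each base (A→U, T→A, G↔C) to build mRNA 5'→3' directly.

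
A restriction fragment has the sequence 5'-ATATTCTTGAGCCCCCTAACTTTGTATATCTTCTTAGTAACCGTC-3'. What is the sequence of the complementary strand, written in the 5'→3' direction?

Pairing A↔T and G↔C gives TATAAGAACTCGGGGGATTGAAACATATAGAAGAATCATTGGCAG, running 3'→5'. Reverse for the 5'→3' convention.

5'-GACGGTTACTAAGAAGATATACAAAGTTAGGGGGCTCAAGAATAT-3'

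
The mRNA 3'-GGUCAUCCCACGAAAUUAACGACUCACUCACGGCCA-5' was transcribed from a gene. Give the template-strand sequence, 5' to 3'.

Written 5'→3' the mRNA is ACCGGCACUCACUCAGCAAUUAAAGCACCCUACUGG, so the coding DNA strand is ACCGGCACTCACTCAGCAATTAAAGCACCCTACTGG. The template is its reverse complement.

5'-CCAGTAGGGTGCTTTAATTGCTGAGTGAGTGCCGGT-3'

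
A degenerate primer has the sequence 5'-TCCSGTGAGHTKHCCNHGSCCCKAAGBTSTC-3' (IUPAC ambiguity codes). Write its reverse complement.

Standard pairs A↔T, G↔C; ambiguity codes pair K↔M, S↔S, B↔V, H↔D, N↔N. Complement (AGGSCACTCDAMDGGNDCSGGGMTTCVASAG), then reverse for 5'→3'.

5′-GASAVCTTMGGGSCDNGGDMADCTCACSGGA-3′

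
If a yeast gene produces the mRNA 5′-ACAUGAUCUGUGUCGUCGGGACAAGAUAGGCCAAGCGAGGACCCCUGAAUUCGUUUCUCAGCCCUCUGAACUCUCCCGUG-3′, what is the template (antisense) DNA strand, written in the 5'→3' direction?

5'-CACGGGAGAGTTCAGAGGGCTGAGAAACGAATTCAGGGGTCCTCGCTTGGCCTATCTTGTCCCGACGACACAGATCATGT-3'

Replace U with T to get the coding DNA strand: ACATGATCTGTGTCGTCGGGACAAGATAGGCCAAGCGAGGACCCCTGAATTCGTTTCTCAGCCCTCTGAACTCTCCCGTG. The template strand is its reverse complement (complement TGTACTAGACACAGCAGCCCTGTTCTATCCGGTTCGCTCCTGGGGACTTAAGCAAAGAGTCGGGAGACTTGAGAGGGCAC, then reverse).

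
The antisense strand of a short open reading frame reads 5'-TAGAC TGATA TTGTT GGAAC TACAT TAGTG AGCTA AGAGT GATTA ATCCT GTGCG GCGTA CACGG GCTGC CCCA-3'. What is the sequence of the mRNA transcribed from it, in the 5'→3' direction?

5′-UGGGGCAGCCCGUGUACGCCGCACAGGAUUAAUCACUCUUAGCUCACUAAUGUAGUUCCAACAAUAUCAGUCUA-3′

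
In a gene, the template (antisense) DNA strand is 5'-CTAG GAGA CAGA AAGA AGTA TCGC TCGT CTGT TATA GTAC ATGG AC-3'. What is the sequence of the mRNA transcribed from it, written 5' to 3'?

5'-GUCCAUGUACUAUAACAGACGAGCGAUACUUCUUUCUGUCUCCUAG-3'

RNA polymerase reads the template 3'→5' and synthesizes mRNA 5'→3' by base-pairing (A→U, T→A, G↔C). The complement of the template is GATCCTCTGTCTTTCTTCATAGCGAGCAGACAATATCATGTACCTG; antiparallel, so 5'→3' the coding strand is GTCCATGTACTATAACAGACGAGCGATACTTCTTTCTGTCTCCTAG. Replace T with U for the mRNA.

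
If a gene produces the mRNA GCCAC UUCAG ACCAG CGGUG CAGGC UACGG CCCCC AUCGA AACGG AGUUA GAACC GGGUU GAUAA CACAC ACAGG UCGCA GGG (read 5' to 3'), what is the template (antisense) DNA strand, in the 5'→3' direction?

Replace U with T to get the coding DNA strand: GCCACTTCAGACCAGCGGTGCAGGCTACGGCCCCCATCGAAACGGAGTTAGAACCGGGTTGATAACACACACAGGTCGCAGGG. The template strand is its reverse complement (complement CGGTGAAGTCTGGTCGCCACGTCCGATGCCGGGGGTAGCTTTGCCTCAATCTTGGCCCAACTATTGTGTGTGTCCAGCGTCCC, then reverse).

5'-CCCTGCGACCTGTGTGTGTTATCAACCCGGTTCTAACTCCGTTTCGATGGGGGCCGTAGCCTGCACCGCTGGTCTGAAGTGGC-3'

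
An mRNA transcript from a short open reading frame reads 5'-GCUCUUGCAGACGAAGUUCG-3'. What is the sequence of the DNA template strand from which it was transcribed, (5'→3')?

5'-CGAACTTCGTCTGCAAGAGC-3'

Replace U with T to get the coding DNA strand: GCTCTTGCAGACGAAGTTCG. The template strand is its reverse complement (complement CGAGAACGTCTGCTTCAAGC, then reverse).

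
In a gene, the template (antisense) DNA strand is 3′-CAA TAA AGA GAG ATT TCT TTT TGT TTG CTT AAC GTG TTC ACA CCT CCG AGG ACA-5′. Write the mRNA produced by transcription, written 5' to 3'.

Reading the template 3'→5' as shown, RNA polymerase pairs each base (A→U, T→A, G↔C) to build mRNA 5'→3' directly.

5'-GUUAUUUCUCUCUAAAGAAAAACAAACGAAUUGCACAAGUGUGGAGGCUCCUGU-3'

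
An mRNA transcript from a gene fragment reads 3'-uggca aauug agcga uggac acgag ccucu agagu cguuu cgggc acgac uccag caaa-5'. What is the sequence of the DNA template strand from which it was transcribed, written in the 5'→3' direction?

5'-ACCGTTTAACTCGCTACCTGTGCTCGGAGATCTCAGCAAAGCCCGTGCTGAGGTCGTTT-3'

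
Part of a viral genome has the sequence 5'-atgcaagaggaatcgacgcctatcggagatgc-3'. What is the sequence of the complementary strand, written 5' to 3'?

Pairing A↔T and G↔C gives TACGTTCTCCTTAGCTGCGGATAGCCTCTACG, running 3'→5'. Reverse for the 5'→3' convention.

5'-GCATCTCCGATAGGCGTCGATTCCTCTTGCAT-3'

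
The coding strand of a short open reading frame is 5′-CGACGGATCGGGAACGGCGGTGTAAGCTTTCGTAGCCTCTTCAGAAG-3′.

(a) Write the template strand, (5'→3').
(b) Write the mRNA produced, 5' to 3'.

(a) 5'-CTTCTGAAGAGGCTACGAAAGCTTACACCGCCGTTCCCGATCCGTCG-3'
(b) 5'-CGACGGAUCGGGAACGGCGGUGUAAGCUUUCGUAGCCUCUUCAGAAG-3'

(a) The template strand is the reverse complement of the coding strand: complement GCTGCCTAGCCCTTGCCGCCACATTCGAAAGCATCGGAGAAGTCTTC, then reverse.
(b) mRNA matches the coding strand with T→U.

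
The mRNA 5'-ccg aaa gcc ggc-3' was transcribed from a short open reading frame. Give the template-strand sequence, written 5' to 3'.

5'-GCCGGCTTTCGG-3'

Replace U with T to get the coding DNA strand: CCGAAAGCCGGC. The template strand is its reverse complement (complement GGCTTTCGGCCG, then reverse).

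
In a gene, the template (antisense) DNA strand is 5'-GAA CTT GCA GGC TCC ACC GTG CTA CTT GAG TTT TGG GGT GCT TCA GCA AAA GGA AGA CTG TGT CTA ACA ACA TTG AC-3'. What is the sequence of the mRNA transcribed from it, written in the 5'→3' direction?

5'-GUCAAUGUUGUUAGACACAGUCUUCCUUUUGCUGAAGCACCCCAAAACUCAAGUAGCACGGUGGAGCCUGCAAGUUC-3'

The mRNA has the sequence of the coding strand (reverse complement of the template) with T→U. Reverse complement of GAACTTGCAGGCTCCACCGTGCTACTTGAGTTTTGGGGTGCTTCAGCAAAAGGAAGACTGTGTCTAACAACATTGAC is GTCAATGTTGTTAGACACAGTCTTCCTTTTGCTGAAGCACCCCAAAACTCAAGTAGCACGGTGGAGCCTGCAAGTTC; then T→U.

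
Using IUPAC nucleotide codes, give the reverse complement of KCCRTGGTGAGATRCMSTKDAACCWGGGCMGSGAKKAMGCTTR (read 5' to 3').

5'-YAAGCKTMMTCSCKGCCCWGGTTHMASKGYATCTCACCAYGGM-3'

Standard pairs A↔T, G↔C; ambiguity codes pair R↔Y, M↔K, W↔W, S↔S, D↔H. Complement (MGGYACCACTCTAYGKSAMHTTGGWCCCGKCSCTMMTKCGAAY), then reverse for 5'→3'.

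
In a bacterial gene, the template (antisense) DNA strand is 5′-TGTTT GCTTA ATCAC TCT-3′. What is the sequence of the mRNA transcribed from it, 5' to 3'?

5'-AGAGUGAUUAAGCAAACA-3'

RNA polymerase reads the template 3'→5' and synthesizes mRNA 5'→3' by base-pairing (A→U, T→A, G↔C). The complement of the template is ACAAACGAATTAGTGAGA; antiparallel, so 5'→3' the coding strand is AGAGTGATTAAGCAAACA. Replace T with U for the mRNA.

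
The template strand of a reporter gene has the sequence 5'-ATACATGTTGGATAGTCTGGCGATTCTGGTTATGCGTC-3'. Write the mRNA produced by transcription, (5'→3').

5'-GACGCAUAACCAGAAUCGCCAGACUAUCCAACAUGUAU-3'

The mRNA has the sequence of the coding strand (reverse complement of the template) with T→U. Reverse complement of ATACATGTTGGATAGTCTGGCGATTCTGGTTATGCGTC is GACGCATAACCAGAATCGCCAGACTATCCAACATGTAT; then T→U.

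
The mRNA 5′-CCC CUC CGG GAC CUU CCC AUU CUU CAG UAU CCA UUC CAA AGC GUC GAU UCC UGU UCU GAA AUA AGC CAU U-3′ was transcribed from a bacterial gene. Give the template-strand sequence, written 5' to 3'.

5′-AATGGCTTATTTCAGAACAGGAATCGACGCTTTGGAATGGATACTGAAGAATGGGAAGGTCCCGGAGGGG-3′

Replace U with T to get the coding DNA strand: CCCCTCCGGGACCTTCCCATTCTTCAGTATCCATTCCAAAGCGTCGATTCCTGTTCTGAAATAAGCCATT. The template strand is its reverse complement (complement GGGGAGGCCCTGGAAGGGTAAGAAGTCATAGGTAAGGTTTCGCAGCTAAGGACAAGACTTTATTCGGTAA, then reverse).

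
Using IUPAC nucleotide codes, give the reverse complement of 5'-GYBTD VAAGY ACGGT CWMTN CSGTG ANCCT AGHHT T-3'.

5'-AADDCTAGGNTCACSGNAKWGACCGTRCTTBHAVRC-3'

Standard pairs A↔T, G↔C; ambiguity codes pair Y↔R, M↔K, W↔W, S↔S, B↔V, D↔H, N↔N. Complement (CRVAHBTTCRTGCCAGWKANGSCACTNGGATCDDAA), then reverse for 5'→3'.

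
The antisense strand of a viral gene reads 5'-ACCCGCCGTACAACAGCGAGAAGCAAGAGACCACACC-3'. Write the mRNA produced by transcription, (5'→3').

5'-GGUGUGGUCUCUUGCUUCUCGCUGUUGUACGGCGGGU-3'

The mRNA has the sequence of the coding strand (reverse complement of the template) with T→U. Reverse complement of ACCCGCCGTACAACAGCGAGAAGCAAGAGACCACACC is GGTGTGGTCTCTTGCTTCTCGCTGTTGTACGGCGGGT; then T→U.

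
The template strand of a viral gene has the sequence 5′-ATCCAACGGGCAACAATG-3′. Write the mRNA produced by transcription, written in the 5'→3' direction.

5'-CAUUGUUGCCCGUUGGAU-3'

RNA polymerase reads the template 3'→5' and synthesizes mRNA 5'→3' by base-pairing (A→U, T→A, G↔C). The complement of the template is TAGGTTGCCCGTTGTTAC; antiparallel, so 5'→3' the coding strand is CATTGTTGCCCGTTGGAT. Replace T with U for the mRNA.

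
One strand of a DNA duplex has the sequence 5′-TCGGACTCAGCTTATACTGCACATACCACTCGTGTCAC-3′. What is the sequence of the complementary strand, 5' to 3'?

5'-GTGACACGAGTGGTATGTGCAGTATAAGCTGAGTCCGA-3'

The complement of TCGGACTCAGCTTATACTGCACATACCACTCGTGTCAC is AGCCTGAGTCGAATATGACGTGTATGGTGAGCACAGTG (A↔T, G↔C). DNA strands are antiparallel, so the complementary strand runs 3'→5'; reversing gives the 5'→3' form.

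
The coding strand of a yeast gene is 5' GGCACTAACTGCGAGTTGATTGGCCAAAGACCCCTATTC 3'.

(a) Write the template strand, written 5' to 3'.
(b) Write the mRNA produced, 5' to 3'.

(a) The template strand is the reverse complement of the coding strand: complement CCGTGATTGACGCTCAACTAACCGGTTTCTGGGGATAAG, then reverse.
(b) mRNA matches the coding strand with T→U.

(a) 5'-GAATAGGGGTCTTTGGCCAATCAACTCGCAGTTAGTGCC-3'
(b) 5'-GGCACUAACUGCGAGUUGAUUGGCCAAAGACCCCUAUUC-3'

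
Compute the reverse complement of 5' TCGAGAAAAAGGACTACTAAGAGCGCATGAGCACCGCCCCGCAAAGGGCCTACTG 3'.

5'-CAGTAGGCCCTTTGCGGGGCGGTGCTCATGCGCTCTTAGTAGTCCTTTTTCTCGA-3'

Reading the sequence 3'→5' and pairing each base (A↔T, G↔C) gives the reverse complement directly.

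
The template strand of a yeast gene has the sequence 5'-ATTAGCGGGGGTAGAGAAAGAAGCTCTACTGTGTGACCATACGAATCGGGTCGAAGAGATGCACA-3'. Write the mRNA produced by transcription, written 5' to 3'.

RNA polymerase reads the template 3'→5' and synthesizes mRNA 5'→3' by base-pairing (A→U, T→A, G↔C). The complement of the template is TAATCGCCCCCATCTCTTTCTTCGAGATGACACACTGGTATGCTTAGCCCAGCTTCTCTACGTGT; antiparallel, so 5'→3' the coding strand is TGTGCATCTCTTCGACCCGATTCGTATGGTCACACAGTAGAGCTTCTTTCTCTACCCCCGCTAAT. Replace T with U for the mRNA.

5'-UGUGCAUCUCUUCGACCCGAUUCGUAUGGUCACACAGUAGAGCUUCUUUCUCUACCCCCGCUAAU-3'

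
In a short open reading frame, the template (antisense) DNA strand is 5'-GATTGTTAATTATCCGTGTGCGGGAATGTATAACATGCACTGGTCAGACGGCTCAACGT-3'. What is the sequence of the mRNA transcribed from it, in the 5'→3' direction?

5'-ACGUUGAGCCGUCUGACCAGUGCAUGUUAUACAUUCCCGCACACGGAUAAUUAACAAUC-3'

RNA polymerase reads the template 3'→5' and synthesizes mRNA 5'→3' by base-pairing (A→U, T→A, G↔C). The complement of the template is CTAACAATTAATAGGCACACGCCCTTACATATTGTACGTGACCAGTCTGCCGAGTTGCA; antiparallel, so 5'→3' the coding strand is ACGTTGAGCCGTCTGACCAGTGCATGTTATACATTCCCGCACACGGATAATTAACAATC. Replace T with U for the mRNA.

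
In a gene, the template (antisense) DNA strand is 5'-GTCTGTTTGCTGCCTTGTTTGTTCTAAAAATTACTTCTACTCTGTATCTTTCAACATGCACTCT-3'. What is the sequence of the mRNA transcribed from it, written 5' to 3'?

The mRNA has the sequence of the coding strand (reverse complement of the template) with T→U. Reverse complement of GTCTGTTTGCTGCCTTGTTTGTTCTAAAAATTACTTCTACTCTGTATCTTTCAACATGCACTCT is AGAGTGCATGTTGAAAGATACAGAGTAGAAGTAATTTTTAGAACAAACAAGGCAGCAAACAGAC; then T→U.

5'-AGAGUGCAUGUUGAAAGAUACAGAGUAGAAGUAAUUUUUAGAACAAACAAGGCAGCAAACAGAC-3'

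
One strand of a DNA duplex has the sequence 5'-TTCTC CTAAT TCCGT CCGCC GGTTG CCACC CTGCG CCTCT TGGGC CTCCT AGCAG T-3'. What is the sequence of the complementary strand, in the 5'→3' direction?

Pairing A↔T and G↔C gives AAGAGGATTAAGGCAGGCGGCCAACGGTGGGACGCGGAGAACCCGGAGGATCGTCA, running 3'→5'. Reverse for the 5'→3' convention.

5'-ACTGCTAGGAGGCCCAAGAGGCGCAGGGTGGCAACCGGCGGACGGAATTAGGAGAA-3'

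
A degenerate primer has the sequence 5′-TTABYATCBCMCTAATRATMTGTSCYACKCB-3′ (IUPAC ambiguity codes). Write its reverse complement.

5'-VGMGTRGSACAKATYATTAGKGVGATRVTAA-3'

Standard pairs A↔T, G↔C; ambiguity codes pair R↔Y, M↔K, S↔S, B↔V. Complement (AATVRTAGVGKGATTAYTAKACASGRTGMGV), then reverse for 5'→3'.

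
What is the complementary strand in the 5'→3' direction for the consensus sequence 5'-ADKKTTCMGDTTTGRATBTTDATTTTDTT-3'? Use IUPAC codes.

Standard pairs A↔T, G↔C; ambiguity codes pair R↔Y, M↔K, B↔V, D↔H. Complement (THMMAAGKCHAAACYTAVAAHTAAAAHAA), then reverse for 5'→3'.

5'-AAHAAAATHAAVATYCAAAHCKGAAMMHT-3'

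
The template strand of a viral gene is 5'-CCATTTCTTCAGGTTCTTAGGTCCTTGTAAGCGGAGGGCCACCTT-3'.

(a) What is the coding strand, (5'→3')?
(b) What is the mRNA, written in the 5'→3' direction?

(a) 5'-AAGGTGGCCCTCCGCTTACAAGGACCTAAGAACCTGAAGAAATGG-3'
(b) 5'-AAGGUGGCCCUCCGCUUACAAGGACCUAAGAACCUGAAGAAAUGG-3'

(a) The coding strand is the reverse complement of the template: complement GGTAAAGAAGTCCAAGAATCCAGGAACATTCGCCTCCCGGTGGAA, then reverse.
(b) mRNA has the coding-strand sequence with T→U.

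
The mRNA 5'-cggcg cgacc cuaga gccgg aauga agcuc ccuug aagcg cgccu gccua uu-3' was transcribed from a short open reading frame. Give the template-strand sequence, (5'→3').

Replace U with T to get the coding DNA strand: CGGCGCGACCCTAGAGCCGGAATGAAGCTCCCTTGAAGCGCGCCTGCCTATT. The template strand is its reverse complement (complement GCCGCGCTGGGATCTCGGCCTTACTTCGAGGGAACTTCGCGCGGACGGATAA, then reverse).

5'-AATAGGCAGGCGCGCTTCAAGGGAGCTTCATTCCGGCTCTAGGGTCGCGCCG-3'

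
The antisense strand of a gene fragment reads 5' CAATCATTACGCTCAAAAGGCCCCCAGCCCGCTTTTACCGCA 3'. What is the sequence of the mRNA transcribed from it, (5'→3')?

The mRNA has the sequence of the coding strand (reverse complement of the template) with T→U. Reverse complement of CAATCATTACGCTCAAAAGGCCCCCAGCCCGCTTTTACCGCA is TGCGGTAAAAGCGGGCTGGGGGCCTTTTGAGCGTAATGATTG; then T→U.

5'-UGCGGUAAAAGCGGGCUGGGGGCCUUUUGAGCGUAAUGAUUG-3'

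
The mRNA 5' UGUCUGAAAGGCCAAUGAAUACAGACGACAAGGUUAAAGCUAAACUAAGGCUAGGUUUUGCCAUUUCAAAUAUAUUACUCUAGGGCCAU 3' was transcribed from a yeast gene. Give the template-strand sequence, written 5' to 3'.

5'-ATGGCCCTAGAGTAATATATTTGAAATGGCAAAACCTAGCCTTAGTTTAGCTTTAACCTTGTCGTCTGTATTCATTGGCCTTTCAGACA-3'

Replace U with T to get the coding DNA strand: TGTCTGAAAGGCCAATGAATACAGACGACAAGGTTAAAGCTAAACTAAGGCTAGGTTTTGCCATTTCAAATATATTACTCTAGGGCCAT. The template strand is its reverse complement (complement ACAGACTTTCCGGTTACTTATGTCTGCTGTTCCAATTTCGATTTGATTCCGATCCAAAACGGTAAAGTTTATATAATGAGATCCCGGTA, then reverse).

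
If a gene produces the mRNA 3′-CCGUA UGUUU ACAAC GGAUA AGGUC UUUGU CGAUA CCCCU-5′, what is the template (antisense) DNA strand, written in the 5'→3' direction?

5'-GGCATACAAATGTTGCCTATTCCAGAAACAGCTATGGGGA-3'

Written 5'→3' the mRNA is UCCCCAUAGCUGUUUCUGGAAUAGGCAACAUUUGUAUGCC, so the coding DNA strand is TCCCCATAGCTGTTTCTGGAATAGGCAACATTTGTATGCC. The template is its reverse complement.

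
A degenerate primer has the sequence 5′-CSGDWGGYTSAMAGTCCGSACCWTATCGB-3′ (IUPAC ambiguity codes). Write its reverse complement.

5'-VCGATAWGGTSCGGACTKTSARCCWHCSG-3'

Standard pairs A↔T, G↔C; ambiguity codes pair Y↔R, M↔K, W↔W, S↔S, B↔V, D↔H. Complement (GSCHWCCRASTKTCAGGCSTGGWATAGCV), then reverse for 5'→3'.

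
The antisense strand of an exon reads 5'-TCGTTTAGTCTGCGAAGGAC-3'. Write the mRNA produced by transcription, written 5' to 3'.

5'-GUCCUUCGCAGACUAAACGA-3'

RNA polymerase reads the template 3'→5' and synthesizes mRNA 5'→3' by base-pairing (A→U, T→A, G↔C). The complement of the template is AGCAAATCAGACGCTTCCTG; antiparallel, so 5'→3' the coding strand is GTCCTTCGCAGACTAAACGA. Replace T with U for the mRNA.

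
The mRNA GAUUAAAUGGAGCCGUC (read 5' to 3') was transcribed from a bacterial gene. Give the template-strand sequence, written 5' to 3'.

5'-GACGGCTCCATTTAATC-3'

Replace U with T to get the coding DNA strand: GATTAAATGGAGCCGTC. The template strand is its reverse complement (complement CTAATTTACCTCGGCAG, then reverse).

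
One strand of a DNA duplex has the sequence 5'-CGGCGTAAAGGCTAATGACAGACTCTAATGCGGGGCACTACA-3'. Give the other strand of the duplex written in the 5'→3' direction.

5'-TGTAGTGCCCCGCATTAGAGTCTGTCATTAGCCTTTACGCCG-3'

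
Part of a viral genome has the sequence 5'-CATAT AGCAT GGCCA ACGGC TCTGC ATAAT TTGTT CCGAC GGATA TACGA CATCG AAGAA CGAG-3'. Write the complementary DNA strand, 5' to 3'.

5'-CTCGTTCTTCGATGTCGTATATCCGTCGGAACAAATTATGCAGAGCCGTTGGCCATGCTATATG-3'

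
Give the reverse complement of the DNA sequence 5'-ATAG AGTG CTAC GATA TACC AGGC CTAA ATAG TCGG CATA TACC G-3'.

5'-CGGTATATGCCGACTATTTAGGCCTGGTATATCGTAGCACTCTAT-3'

Complement each base (A↔T, G↔C): TATCTCACGATGCTATATGGTCCGGATTTATCAGCCGTATATGGC. Then reverse.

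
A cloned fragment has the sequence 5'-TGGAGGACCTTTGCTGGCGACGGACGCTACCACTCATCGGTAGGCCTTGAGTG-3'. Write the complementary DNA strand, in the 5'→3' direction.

The complement of TGGAGGACCTTTGCTGGCGACGGACGCTACCACTCATCGGTAGGCCTTGAGTG is ACCTCCTGGAAACGACCGCTGCCTGCGATGGTGAGTAGCCATCCGGAACTCAC (A↔T, G↔C). DNA strands are antiparallel, so the complementary strand runs 3'→5'; reversing gives the 5'→3' form.

5'-CACTCAAGGCCTACCGATGAGTGGTAGCGTCCGTCGCCAGCAAAGGTCCTCCA-3'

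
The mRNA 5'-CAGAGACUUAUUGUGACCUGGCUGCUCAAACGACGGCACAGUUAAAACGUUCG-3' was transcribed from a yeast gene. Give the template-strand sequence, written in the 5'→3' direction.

5'-CGAACGTTTTAACTGTGCCGTCGTTTGAGCAGCCAGGTCACAATAAGTCTCTG-3'

Replace U with T to get the coding DNA strand: CAGAGACTTATTGTGACCTGGCTGCTCAAACGACGGCACAGTTAAAACGTTCG. The template strand is its reverse complement (complement GTCTCTGAATAACACTGGACCGACGAGTTTGCTGCCGTGTCAATTTTGCAAGC, then reverse).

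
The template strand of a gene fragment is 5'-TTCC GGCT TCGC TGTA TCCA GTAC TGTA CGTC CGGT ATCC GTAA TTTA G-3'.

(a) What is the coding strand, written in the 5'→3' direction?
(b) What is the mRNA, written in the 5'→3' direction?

(a) The coding strand is the reverse complement of the template: complement AAGGCCGAAGCGACATAGGTCATGACATGCAGGCCATAGGCATTAAATC, then reverse.
(b) mRNA has the coding-strand sequence with T→U.

(a) 5′-CTAAATTACGGATACCGGACGTACAGTACTGGATACAGCGAAGCCGGAA-3′
(b) 5'-CUAAAUUACGGAUACCGGACGUACAGUACUGGAUACAGCGAAGCCGGAA-3'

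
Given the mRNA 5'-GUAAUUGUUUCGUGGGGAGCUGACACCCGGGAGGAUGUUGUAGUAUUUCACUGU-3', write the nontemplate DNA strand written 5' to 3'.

5'-GTAATTGTTTCGTGGGGAGCTGACACCCGGGAGGATGTTGTAGTATTTCACTGT-3'

The coding DNA strand has the same 5'→3' sequence as the mRNA with U replaced by T.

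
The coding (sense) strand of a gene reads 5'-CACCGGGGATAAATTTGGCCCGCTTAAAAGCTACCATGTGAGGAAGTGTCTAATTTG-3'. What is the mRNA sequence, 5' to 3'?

5'-CACCGGGGAUAAAUUUGGCCCGCUUAAAAGCUACCAUGUGAGGAAGUGUCUAAUUUG-3'

The mRNA is synthesized from the template strand, so it matches the coding strand with T replaced by U.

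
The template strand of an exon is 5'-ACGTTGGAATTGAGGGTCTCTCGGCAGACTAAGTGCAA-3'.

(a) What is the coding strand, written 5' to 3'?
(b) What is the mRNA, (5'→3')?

(a) 5'-TTGCACTTAGTCTGCCGAGAGACCCTCAATTCCAACGT-3'
(b) 5'-UUGCACUUAGUCUGCCGAGAGACCCUCAAUUCCAACGU-3'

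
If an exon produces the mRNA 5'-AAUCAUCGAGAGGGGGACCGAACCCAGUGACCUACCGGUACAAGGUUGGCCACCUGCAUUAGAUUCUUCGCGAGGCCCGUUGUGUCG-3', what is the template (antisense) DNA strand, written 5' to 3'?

Replace U with T to get the coding DNA strand: AATCATCGAGAGGGGGACCGAACCCAGTGACCTACCGGTACAAGGTTGGCCACCTGCATTAGATTCTTCGCGAGGCCCGTTGTGTCG. The template strand is its reverse complement (complement TTAGTAGCTCTCCCCCTGGCTTGGGTCACTGGATGGCCATGTTCCAACCGGTGGACGTAATCTAAGAAGCGCTCCGGGCAACACAGC, then reverse).

5'-CGACACAACGGGCCTCGCGAAGAATCTAATGCAGGTGGCCAACCTTGTACCGGTAGGTCACTGGGTTCGGTCCCCCTCTCGATGATT-3'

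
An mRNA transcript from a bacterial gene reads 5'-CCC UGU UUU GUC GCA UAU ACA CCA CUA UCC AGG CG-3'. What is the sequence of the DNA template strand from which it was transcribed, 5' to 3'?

5'-CGCCTGGATAGTGGTGTATATGCGACAAAACAGGG-3'

Replace U with T to get the coding DNA strand: CCCTGTTTTGTCGCATATACACCACTATCCAGGCG. The template strand is its reverse complement (complement GGGACAAAACAGCGTATATGTGGTGATAGGTCCGC, then reverse).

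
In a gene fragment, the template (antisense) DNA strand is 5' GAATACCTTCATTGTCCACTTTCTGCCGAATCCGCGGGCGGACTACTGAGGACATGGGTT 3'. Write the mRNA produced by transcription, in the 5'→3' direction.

RNA polymerase reads the template 3'→5' and synthesizes mRNA 5'→3' by base-pairing (A→U, T→A, G↔C). The complement of the template is CTTATGGAAGTAACAGGTGAAAGACGGCTTAGGCGCCCGCCTGATGACTCCTGTACCCAA; antiparallel, so 5'→3' the coding strand is AACCCATGTCCTCAGTAGTCCGCCCGCGGATTCGGCAGAAAGTGGACAATGAAGGTATTC. Replace T with U for the mRNA.

5'-AACCCAUGUCCUCAGUAGUCCGCCCGCGGAUUCGGCAGAAAGUGGACAAUGAAGGUAUUC-3'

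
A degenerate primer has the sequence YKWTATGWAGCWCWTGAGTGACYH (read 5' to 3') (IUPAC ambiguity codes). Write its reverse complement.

Standard pairs A↔T, G↔C; ambiguity codes pair Y↔R, K↔M, W↔W, H↔D. Complement (RMWATACWTCGWGWACTCACTGRD), then reverse for 5'→3'.

5′-DRGTCACTCAWGWGCTWCATAWMR-3′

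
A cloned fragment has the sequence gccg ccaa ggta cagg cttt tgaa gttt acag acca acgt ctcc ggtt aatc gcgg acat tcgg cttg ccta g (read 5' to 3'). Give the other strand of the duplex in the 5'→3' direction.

Pairing A↔T and G↔C gives CGGCGGTTCCATGTCCGAAAACTTCAAATGTCTGGTTGCAGAGGCCAATTAGCGCCTGTAAGCCGAACGGATC, running 3'→5'. Reverse for the 5'→3' convention.

5′-CTAGGCAAGCCGAATGTCCGCGATTAACCGGAGACGTTGGTCTGTAAACTTCAAAAGCCTGTACCTTGGCGGC-3′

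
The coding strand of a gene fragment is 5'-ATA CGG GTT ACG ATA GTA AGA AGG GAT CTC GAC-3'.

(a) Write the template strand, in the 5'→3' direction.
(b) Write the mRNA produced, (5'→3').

(a) The template strand is the reverse complement of the coding strand: complement TATGCCCAATGCTATCATTCTTCCCTAGAGCTG, then reverse.
(b) mRNA matches the coding strand with T→U.

(a) 5′-GTCGAGATCCCTTCTTACTATCGTAACCCGTAT-3′
(b) 5'-AUACGGGUUACGAUAGUAAGAAGGGAUCUCGAC-3'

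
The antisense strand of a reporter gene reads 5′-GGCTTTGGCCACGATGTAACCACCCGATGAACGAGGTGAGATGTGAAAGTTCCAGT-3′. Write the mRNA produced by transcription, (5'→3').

5'-ACUGGAACUUUCACAUCUCACCUCGUUCAUCGGGUGGUUACAUCGUGGCCAAAGCC-3'

The mRNA has the sequence of the coding strand (reverse complement of the template) with T→U. Reverse complement of GGCTTTGGCCACGATGTAACCACCCGATGAACGAGGTGAGATGTGAAAGTTCCAGT is ACTGGAACTTTCACATCTCACCTCGTTCATCGGGTGGTTACATCGTGGCCAAAGCC; then T→U.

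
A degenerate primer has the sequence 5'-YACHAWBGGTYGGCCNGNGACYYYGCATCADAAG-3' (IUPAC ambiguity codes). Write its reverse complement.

5′-CTTHTGATGCRRRGTCNCNGGCCRACCVWTDGTR-3′

Standard pairs A↔T, G↔C; ambiguity codes pair Y↔R, W↔W, B↔V, D↔H, N↔N. Complement (RTGDTWVCCARCCGGNCNCTGRRRCGTAGTHTTC), then reverse for 5'→3'.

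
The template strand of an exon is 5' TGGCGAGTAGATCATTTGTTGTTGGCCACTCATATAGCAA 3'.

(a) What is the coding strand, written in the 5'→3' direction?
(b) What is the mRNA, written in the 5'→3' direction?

(a) 5′-TTGCTATATGAGTGGCCAACAACAAATGATCTACTCGCCA-3′
(b) 5'-UUGCUAUAUGAGUGGCCAACAACAAAUGAUCUACUCGCCA-3'

(a) The coding strand is the reverse complement of the template: complement ACCGCTCATCTAGTAAACAACAACCGGTGAGTATATCGTT, then reverse.
(b) mRNA has the coding-strand sequence with T→U.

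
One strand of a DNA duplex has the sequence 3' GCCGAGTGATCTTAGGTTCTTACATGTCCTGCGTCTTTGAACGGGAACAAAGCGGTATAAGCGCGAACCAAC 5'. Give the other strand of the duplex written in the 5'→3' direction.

The strand is given 3'→5', so its complement runs 5'→3' in the same left-to-right order: pair each base A↔T, G↔C.

5′-CGGCTCACTAGAATCCAAGAATGTACAGGACGCAGAAACTTGCCCTTGTTTCGCCATATTCGCGCTTGGTTG-3′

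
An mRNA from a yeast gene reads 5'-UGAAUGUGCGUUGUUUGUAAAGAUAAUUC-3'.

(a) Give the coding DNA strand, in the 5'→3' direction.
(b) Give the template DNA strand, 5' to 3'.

(a) The coding strand matches the mRNA with U→T.
(b) The template strand is the reverse complement of the coding strand.

(a) 5'-TGAATGTGCGTTGTTTGTAAAGATAATTC-3'
(b) 5'-GAATTATCTTTACAAACAACGCACATTCA-3'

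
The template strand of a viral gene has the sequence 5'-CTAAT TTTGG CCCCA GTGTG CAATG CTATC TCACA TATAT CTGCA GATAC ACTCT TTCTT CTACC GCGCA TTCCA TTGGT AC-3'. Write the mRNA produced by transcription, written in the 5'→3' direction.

The mRNA has the sequence of the coding strand (reverse complement of the template) with T→U. Reverse complement of CTAATTTTGGCCCCAGTGTGCAATGCTATCTCACATATATCTGCAGATACACTCTTTCTTCTACCGCGCATTCCATTGGTAC is GTACCAATGGAATGCGCGGTAGAAGAAAGAGTGTATCTGCAGATATATGTGAGATAGCATTGCACACTGGGGCCAAAATTAG; then T→U.

5'-GUACCAAUGGAAUGCGCGGUAGAAGAAAGAGUGUAUCUGCAGAUAUAUGUGAGAUAGCAUUGCACACUGGGGCCAAAAUUAG-3'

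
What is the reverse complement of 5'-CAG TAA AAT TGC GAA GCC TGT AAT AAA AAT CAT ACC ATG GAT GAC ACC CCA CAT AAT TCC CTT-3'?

5'-AAGGGAATTATGTGGGGTGTCATCCATGGTATGATTTTTATTACAGGCTTCGCAATTTTACTG-3'

Complement each base (A↔T, G↔C): GTCATTTTAACGCTTCGGACATTATTTTTAGTATGGTACCTACTGTGGGGTGTATTAAGGGAA. Then reverse.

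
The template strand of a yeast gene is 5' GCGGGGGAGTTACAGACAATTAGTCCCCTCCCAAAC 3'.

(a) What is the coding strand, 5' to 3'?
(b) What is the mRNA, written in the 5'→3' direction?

(a) 5'-GTTTGGGAGGGGACTAATTGTCTGTAACTCCCCCGC-3'
(b) 5'-GUUUGGGAGGGGACUAAUUGUCUGUAACUCCCCCGC-3'

(a) The coding strand is the reverse complement of the template: complement CGCCCCCTCAATGTCTGTTAATCAGGGGAGGGTTTG, then reverse.
(b) mRNA has the coding-strand sequence with T→U.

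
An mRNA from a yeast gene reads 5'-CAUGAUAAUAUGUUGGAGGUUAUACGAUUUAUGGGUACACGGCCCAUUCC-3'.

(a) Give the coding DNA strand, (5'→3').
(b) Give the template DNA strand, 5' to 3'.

(a) The coding strand matches the mRNA with U→T.
(b) The template strand is the reverse complement of the coding strand.

(a) 5′-CATGATAATATGTTGGAGGTTATACGATTTATGGGTACACGGCCCATTCC-3′
(b) 5'-GGAATGGGCCGTGTACCCATAAATCGTATAACCTCCAACATATTATCATG-3'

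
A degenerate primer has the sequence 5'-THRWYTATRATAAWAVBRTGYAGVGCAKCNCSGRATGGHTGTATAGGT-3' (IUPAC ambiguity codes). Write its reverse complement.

Standard pairs A↔T, G↔C; ambiguity codes pair R↔Y, K↔M, W↔W, S↔S, B↔V, H↔D, N↔N. Complement (ADYWRATAYTATTWTBVYACRTCBCGTMGNGSCYTACCDACATATCCA), then reverse for 5'→3'.

5′-ACCTATACADCCATYCSGNGMTGCBCTRCAYVBTWTTATYATARWYDA-3′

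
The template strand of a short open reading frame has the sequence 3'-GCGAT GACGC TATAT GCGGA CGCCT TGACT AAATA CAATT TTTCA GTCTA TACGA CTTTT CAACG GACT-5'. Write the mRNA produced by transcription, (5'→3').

5'-CGCUACUGCGAUAUACGCCUGCGGAACUGAUUUAUGUUAAAAAGUCAGAUAUGCUGAAAAGUUGCCUGA-3'

Reading the template 3'→5' as shown, RNA polymerase pairs each base (A→U, T→A, G↔C) to build mRNA 5'→3' directly.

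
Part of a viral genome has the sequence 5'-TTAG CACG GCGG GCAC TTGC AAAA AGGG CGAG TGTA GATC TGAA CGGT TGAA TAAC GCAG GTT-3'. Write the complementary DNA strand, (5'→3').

5'-AACCTGCGTTATTCAACCGTTCAGATCTACACTCGCCCTTTTTGCAAGTGCCCGCCGTGCTAA-3'

Pairing A↔T and G↔C gives AATCGTGCCGCCCGTGAACGTTTTTCCCGCTCACATCTAGACTTGCCAACTTATTGCGTCCAA, running 3'→5'. Reverse for the 5'→3' convention.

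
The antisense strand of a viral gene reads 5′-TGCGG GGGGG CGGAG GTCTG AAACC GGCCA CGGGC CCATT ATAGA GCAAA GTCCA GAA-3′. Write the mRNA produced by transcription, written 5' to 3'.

5'-UUCUGGACUUUGCUCUAUAAUGGGCCCGUGGCCGGUUUCAGACCUCCGCCCCCCCGCA-3'

The mRNA has the sequence of the coding strand (reverse complement of the template) with T→U. Reverse complement of TGCGGGGGGGCGGAGGTCTGAAACCGGCCACGGGCCCATTATAGAGCAAAGTCCAGAA is TTCTGGACTTTGCTCTATAATGGGCCCGTGGCCGGTTTCAGACCTCCGCCCCCCCGCA; then T→U.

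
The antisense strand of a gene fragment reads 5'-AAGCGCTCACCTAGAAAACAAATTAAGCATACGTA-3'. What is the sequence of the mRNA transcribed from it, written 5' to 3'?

RNA polymerase reads the template 3'→5' and synthesizes mRNA 5'→3' by base-pairing (A→U, T→A, G↔C). The complement of the template is TTCGCGAGTGGATCTTTTGTTTAATTCGTATGCAT; antiparallel, so 5'→3' the coding strand is TACGTATGCTTAATTTGTTTTCTAGGTGAGCGCTT. Replace T with U for the mRNA.

5'-UACGUAUGCUUAAUUUGUUUUCUAGGUGAGCGCUU-3'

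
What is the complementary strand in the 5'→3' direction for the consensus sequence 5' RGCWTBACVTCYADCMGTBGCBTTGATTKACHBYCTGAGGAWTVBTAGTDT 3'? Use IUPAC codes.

Standard pairs A↔T, G↔C; ambiguity codes pair R↔Y, M↔K, W↔W, B↔V, D↔H. Complement (YCGWAVTGBAGRTHGKCAVCGVAACTAAMTGDVRGACTCCTWABVATCAHA), then reverse for 5'→3'.

5'-AHACTAVBAWTCCTCAGRVDGTMAATCAAVGCVACKGHTRGABGTVAWGCY-3'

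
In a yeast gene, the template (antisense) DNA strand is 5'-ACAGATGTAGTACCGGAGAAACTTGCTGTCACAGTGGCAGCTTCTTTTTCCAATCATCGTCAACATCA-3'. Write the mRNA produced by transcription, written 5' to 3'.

5'-UGAUGUUGACGAUGAUUGGAAAAAGAAGCUGCCACUGUGACAGCAAGUUUCUCCGGUACUACAUCUGU-3'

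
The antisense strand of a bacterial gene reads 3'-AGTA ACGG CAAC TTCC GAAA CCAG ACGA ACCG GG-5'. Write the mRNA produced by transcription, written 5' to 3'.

5'-UCAUUGCCGUUGAAGGCUUUGGUCUGCUUGGCCC-3'

Reading the template 3'→5' as shown, RNA polymerase pairs each base (A→U, T→A, G↔C) to build mRNA 5'→3' directly.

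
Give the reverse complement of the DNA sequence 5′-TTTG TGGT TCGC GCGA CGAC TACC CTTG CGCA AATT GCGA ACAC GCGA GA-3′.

Reading the sequence 3'→5' and pairing each base (A↔T, G↔C) gives the reverse complement directly.

5′-TCTCGCGTGTTCGCAATTTGCGCAAGGGTAGTCGTCGCGCGAACCACAAA-3′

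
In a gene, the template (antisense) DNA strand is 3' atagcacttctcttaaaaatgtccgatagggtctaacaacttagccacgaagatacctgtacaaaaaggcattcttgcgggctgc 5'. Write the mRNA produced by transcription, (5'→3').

Reading the template 3'→5' as shown, RNA polymerase pairs each base (A→U, T→A, G↔C) to build mRNA 5'→3' directly.

5′-UAUCGUGAAGAGAAUUUUUACAGGCUAUCCCAGAUUGUUGAAUCGGUGCUUCUAUGGACAUGUUUUUCCGUAAGAACGCCCGACG-3′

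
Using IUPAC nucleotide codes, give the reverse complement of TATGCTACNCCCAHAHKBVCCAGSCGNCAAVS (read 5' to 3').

Standard pairs A↔T, G↔C; ambiguity codes pair K↔M, S↔S, B↔V, H↔D, N↔N. Complement (ATACGATGNGGGTDTDMVBGGTCSGCNGTTBS), then reverse for 5'→3'.

5'-SBTTGNCGSCTGGBVMDTDTGGGNGTAGCATA-3'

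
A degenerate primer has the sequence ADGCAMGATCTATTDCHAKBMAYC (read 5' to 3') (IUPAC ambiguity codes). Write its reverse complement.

Standard pairs A↔T, G↔C; ambiguity codes pair Y↔R, M↔K, B↔V, D↔H. Complement (THCGTKCTAGATAAHGDTMVKTRG), then reverse for 5'→3'.

5′-GRTKVMTDGHAATAGATCKTGCHT-3′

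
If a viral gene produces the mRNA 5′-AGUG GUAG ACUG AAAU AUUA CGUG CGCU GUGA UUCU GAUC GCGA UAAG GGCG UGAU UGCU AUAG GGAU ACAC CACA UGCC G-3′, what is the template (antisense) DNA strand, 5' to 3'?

5'-CGGCATGTGGTGTATCCCTATAGCAATCACGCCCTTATCGCGATCAGAATCACAGCGCACGTAATATTTCAGTCTACCACT-3'

Replace U with T to get the coding DNA strand: AGTGGTAGACTGAAATATTACGTGCGCTGTGATTCTGATCGCGATAAGGGCGTGATTGCTATAGGGATACACCACATGCCG. The template strand is its reverse complement (complement TCACCATCTGACTTTATAATGCACGCGACACTAAGACTAGCGCTATTCCCGCACTAACGATATCCCTATGTGGTGTACGGC, then reverse).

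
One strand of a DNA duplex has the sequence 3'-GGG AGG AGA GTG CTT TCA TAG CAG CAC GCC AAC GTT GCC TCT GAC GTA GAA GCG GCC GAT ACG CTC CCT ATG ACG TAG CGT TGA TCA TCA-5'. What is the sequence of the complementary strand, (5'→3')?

5′-CCCTCCTCTCACGAAAGTATCGTCGTGCGGTTGCAACGGAGACTGCATCTTCGCCGGCTATGCGAGGGATACTGCATCGCAACTAGTAGT-3′

The strand is given 3'→5', so its complement runs 5'→3' in the same left-to-right order: pair each base A↔T, G↔C.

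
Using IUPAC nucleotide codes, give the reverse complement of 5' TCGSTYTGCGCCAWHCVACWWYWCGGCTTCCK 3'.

5'-MGGAAGCCGWRWWGTBGDWTGGCGCARASCGA-3'

Standard pairs A↔T, G↔C; ambiguity codes pair Y↔R, K↔M, W↔W, S↔S, H↔D, V↔B. Complement (AGCSARACGCGGTWDGBTGWWRWGCCGAAGGM), then reverse for 5'→3'.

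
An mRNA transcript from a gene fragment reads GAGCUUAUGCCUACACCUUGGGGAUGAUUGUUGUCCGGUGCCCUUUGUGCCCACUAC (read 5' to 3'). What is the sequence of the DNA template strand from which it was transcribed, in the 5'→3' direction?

5'-GTAGTGGGCACAAAGGGCACCGGACAACAATCATCCCCAAGGTGTAGGCATAAGCTC-3'

Replace U with T to get the coding DNA strand: GAGCTTATGCCTACACCTTGGGGATGATTGTTGTCCGGTGCCCTTTGTGCCCACTAC. The template strand is its reverse complement (complement CTCGAATACGGATGTGGAACCCCTACTAACAACAGGCCACGGGAAACACGGGTGATG, then reverse).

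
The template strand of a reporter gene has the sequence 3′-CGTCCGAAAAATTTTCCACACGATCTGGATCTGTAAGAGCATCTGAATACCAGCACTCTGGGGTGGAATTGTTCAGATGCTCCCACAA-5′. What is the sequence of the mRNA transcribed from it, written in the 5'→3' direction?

5'-GCAGGCUUUUUAAAAGGUGUGCUAGACCUAGACAUUCUCGUAGACUUAUGGUCGUGAGACCCCACCUUAACAAGUCUACGAGGGUGUU-3'

Reading the template 3'→5' as shown, RNA polymerase pairs each base (A→U, T→A, G↔C) to build mRNA 5'→3' directly.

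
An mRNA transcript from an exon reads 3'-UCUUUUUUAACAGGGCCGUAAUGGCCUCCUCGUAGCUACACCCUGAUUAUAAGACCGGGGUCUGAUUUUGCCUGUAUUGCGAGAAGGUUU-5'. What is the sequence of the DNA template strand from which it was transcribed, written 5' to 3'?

5'-AGAAAAAATTGTCCCGGCATTACCGGAGGAGCATCGATGTGGGACTAATATTCTGGCCCCAGACTAAAACGGACATAACGCTCTTCCAAA-3'

Written 5'→3' the mRNA is UUUGGAAGAGCGUUAUGUCCGUUUUAGUCUGGGGCCAGAAUAUUAGUCCCACAUCGAUGCUCCUCCGGUAAUGCCGGGACAAUUUUUUCU, so the coding DNA strand is TTTGGAAGAGCGTTATGTCCGTTTTAGTCTGGGGCCAGAATATTAGTCCCACATCGATGCTCCTCCGGTAATGCCGGGACAATTTTTTCT. The template is its reverse complement.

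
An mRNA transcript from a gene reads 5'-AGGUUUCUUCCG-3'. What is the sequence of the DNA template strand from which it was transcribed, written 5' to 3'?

Replace U with T to get the coding DNA strand: AGGTTTCTTCCG. The template strand is its reverse complement (complement TCCAAAGAAGGC, then reverse).

5′-CGGAAGAAACCT-3′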